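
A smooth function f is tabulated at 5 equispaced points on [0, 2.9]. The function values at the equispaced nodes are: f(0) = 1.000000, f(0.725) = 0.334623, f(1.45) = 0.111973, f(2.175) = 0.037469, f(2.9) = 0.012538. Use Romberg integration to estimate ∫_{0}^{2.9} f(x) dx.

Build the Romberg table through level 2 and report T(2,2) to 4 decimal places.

T(0,0) (trapezoid, 1 panel, h=2.9000): 1.468180
T(1,0) (trapezoid, 2 panels, h=1.4500): 0.896451
T(2,0) (trapezoid, 4 panels, h=0.7250): 0.717992
T(1,1) = 0.896451 + (0.896451 − 1.468180)/3 = 0.705875
T(2,1) = 0.717992 + (0.717992 − 0.896451)/3 = 0.658506
T(2,2) = 0.658506 + (0.658506 − 0.705875)/15 = 0.655348

0.6553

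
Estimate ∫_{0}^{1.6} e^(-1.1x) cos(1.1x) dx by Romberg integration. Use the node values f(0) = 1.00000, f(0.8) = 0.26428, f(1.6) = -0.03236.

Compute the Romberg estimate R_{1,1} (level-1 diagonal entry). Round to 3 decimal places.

R_{0,0} (trapezoid, 1 panel, h=1.6000): 0.77411
R_{1,0} (trapezoid, 2 panels, h=0.8000): 0.59848
R_{1,1} = 0.59848 + (0.59848 − 0.77411)/3 = 0.53994

0.540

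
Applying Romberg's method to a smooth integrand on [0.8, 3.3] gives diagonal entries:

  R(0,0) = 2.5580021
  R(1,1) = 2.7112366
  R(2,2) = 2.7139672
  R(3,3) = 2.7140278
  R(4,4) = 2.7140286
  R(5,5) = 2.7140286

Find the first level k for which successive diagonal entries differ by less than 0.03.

|R(1,1) − R(0,0)| = 0.1532345 ≥ 0.03
|R(2,2) − R(1,1)| = 0.0027306 < 0.03

k = 2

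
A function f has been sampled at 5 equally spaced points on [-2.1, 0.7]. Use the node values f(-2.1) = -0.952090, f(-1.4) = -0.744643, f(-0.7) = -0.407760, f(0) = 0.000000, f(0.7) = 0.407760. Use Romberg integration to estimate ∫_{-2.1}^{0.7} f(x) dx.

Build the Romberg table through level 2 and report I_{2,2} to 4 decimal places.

-1.0121

I_{0,0} (trapezoid, 1 panel, h=2.8000): -0.762062
I_{1,0} (trapezoid, 2 panels, h=1.4000): -0.951895
I_{2,0} (trapezoid, 4 panels, h=0.7000): -0.997198
I_{1,1} = -0.951895 + (-0.951895 − (-0.762062))/3 = -1.015173
I_{2,1} = -0.997198 + (-0.997198 − (-0.951895))/3 = -1.012299
I_{2,2} = -1.012299 + (-1.012299 − (-1.015173))/15 = -1.012107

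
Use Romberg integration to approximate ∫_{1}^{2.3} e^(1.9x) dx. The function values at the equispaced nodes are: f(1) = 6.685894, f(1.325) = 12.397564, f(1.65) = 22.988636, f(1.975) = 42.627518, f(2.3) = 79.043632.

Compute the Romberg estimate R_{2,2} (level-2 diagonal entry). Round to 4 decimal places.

R_{0,0} (trapezoid, 1 panel, h=1.3000): 55.724192
R_{1,0} (trapezoid, 2 panels, h=0.6500): 42.804709
R_{2,0} (trapezoid, 4 panels, h=0.3250): 39.285506
R_{1,1} = 42.804709 + (42.804709 − 55.724192)/3 = 38.498215
R_{2,1} = 39.285506 + (39.285506 − 42.804709)/3 = 38.112438
R_{2,2} = 38.112438 + (38.112438 − 38.498215)/15 = 38.086720

38.0867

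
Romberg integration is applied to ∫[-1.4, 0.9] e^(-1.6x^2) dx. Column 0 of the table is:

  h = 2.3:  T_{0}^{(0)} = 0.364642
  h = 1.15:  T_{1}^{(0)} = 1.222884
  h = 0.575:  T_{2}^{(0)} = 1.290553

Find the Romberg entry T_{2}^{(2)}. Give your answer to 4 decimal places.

Richardson extrapolation on the trapezoidal column (denominator 4−1=3):
T_{1}^{(1)} = (4·1.222884 − 0.364642) / 3 = 1.508965
T_{2}^{(1)} = (4·1.290553 − 1.222884) / 3 = 1.313109
T_{2}^{(2)} = 1.313109 + (1.313109 − 1.508965)/15 = 1.300052

1.3001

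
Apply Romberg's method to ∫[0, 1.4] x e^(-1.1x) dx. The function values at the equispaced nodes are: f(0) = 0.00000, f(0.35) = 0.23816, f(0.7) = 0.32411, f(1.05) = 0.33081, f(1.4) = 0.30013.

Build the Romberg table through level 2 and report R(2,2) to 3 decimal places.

0.376

R(0,0) (trapezoid, 1 panel, h=1.4000): 0.21009
R(1,0) (trapezoid, 2 panels, h=0.7000): 0.33192
R(2,0) (trapezoid, 4 panels, h=0.3500): 0.36510
R(1,1) = 0.33192 + (0.33192 − 0.21009)/3 = 0.37253
R(2,1) = 0.36510 + (0.36510 − 0.33192)/3 = 0.37616
R(2,2) = 0.37616 + (0.37616 − 0.37253)/15 = 0.37640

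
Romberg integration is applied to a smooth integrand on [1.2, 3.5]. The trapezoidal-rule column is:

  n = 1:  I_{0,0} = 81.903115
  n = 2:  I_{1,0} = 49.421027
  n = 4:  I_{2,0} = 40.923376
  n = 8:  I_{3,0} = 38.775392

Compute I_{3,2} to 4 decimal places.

Richardson extrapolation on the trapezoidal column (denominator 4−1=3):
I_{2,1} = 40.923376 + (40.923376 − 49.421027)/3 = 38.090826
I_{3,1} = (4·38.775392 − 40.923376) / 3 = 38.059397
I_{3,2} = (16·38.059397 − 38.090826) / 15 = 38.057302
(Column j=1 coincides with Simpson's rule on the same nodes.)

38.0573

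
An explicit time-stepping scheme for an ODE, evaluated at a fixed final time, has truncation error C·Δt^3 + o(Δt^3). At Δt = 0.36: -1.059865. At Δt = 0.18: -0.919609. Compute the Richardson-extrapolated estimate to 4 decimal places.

-0.8996

The leading error scales as Δt^3; refining by a factor of 2 reduces it by 2^3 = 8.
Extrapolated value = (8·A(Δt/2) − A(Δt)) / (8 − 1)
= (8·(-0.919609) − (-1.059865)) / 7
= -6.297007 / 7 = -0.899572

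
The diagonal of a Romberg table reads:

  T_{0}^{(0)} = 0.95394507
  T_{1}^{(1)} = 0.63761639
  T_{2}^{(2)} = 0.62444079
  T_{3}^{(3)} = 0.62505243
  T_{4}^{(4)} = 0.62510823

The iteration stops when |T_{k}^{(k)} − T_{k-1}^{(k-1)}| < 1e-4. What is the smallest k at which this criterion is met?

|T_{1}^{(1)} − T_{0}^{(0)}| = 0.31632868 ≥ 1e-4
|T_{2}^{(2)} − T_{1}^{(1)}| = 0.01317560 ≥ 1e-4
|T_{3}^{(3)} − T_{2}^{(2)}| = 0.00061164 ≥ 1e-4
|T_{4}^{(4)} − T_{3}^{(3)}| = 0.00005580 < 1e-4

k = 4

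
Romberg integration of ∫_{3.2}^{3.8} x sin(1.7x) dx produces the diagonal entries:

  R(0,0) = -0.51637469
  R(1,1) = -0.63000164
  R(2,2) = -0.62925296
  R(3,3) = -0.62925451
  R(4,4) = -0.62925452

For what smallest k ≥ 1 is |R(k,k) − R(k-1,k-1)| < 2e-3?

|R(1,1) − R(0,0)| = 0.11362695 ≥ 2e-3
|R(2,2) − R(1,1)| = 0.00074868 < 2e-3

k = 2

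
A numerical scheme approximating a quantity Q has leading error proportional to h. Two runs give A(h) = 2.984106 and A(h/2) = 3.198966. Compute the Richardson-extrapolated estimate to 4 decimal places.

3.4138

The leading error scales as h; refining by a factor of 2 reduces it by 2^1 = 2.
Extrapolated value = (2·A(h/2) − A(h)) / (2 − 1)
= (2·3.198966 − 2.984106) / 1
= 3.413826 / 1 = 3.413826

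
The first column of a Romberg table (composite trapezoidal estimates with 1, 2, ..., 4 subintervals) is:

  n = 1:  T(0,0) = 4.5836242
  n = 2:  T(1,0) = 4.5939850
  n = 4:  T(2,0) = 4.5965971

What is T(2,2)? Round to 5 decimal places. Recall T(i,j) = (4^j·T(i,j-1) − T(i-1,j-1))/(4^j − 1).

4.59747

T(1,1) = 4.5939850 + (4.5939850 − 4.5836242)/3 = 4.5974386
T(2,1) = (4·4.5965971 − 4.5939850) / 3 = 4.5974678
T(2,2) = 4.5974678 + (4.5974678 − 4.5974386)/15 = 4.5974697
(Column j=1 coincides with Simpson's rule on the same nodes.)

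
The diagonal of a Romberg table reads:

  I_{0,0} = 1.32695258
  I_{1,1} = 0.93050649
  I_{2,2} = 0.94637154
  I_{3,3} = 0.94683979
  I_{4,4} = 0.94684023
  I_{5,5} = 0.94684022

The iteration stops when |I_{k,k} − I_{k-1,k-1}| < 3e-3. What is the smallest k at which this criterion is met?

|I_{1,1} − I_{0,0}| = 0.39644609 ≥ 3e-3
|I_{2,2} − I_{1,1}| = 0.01586505 ≥ 3e-3
|I_{3,3} − I_{2,2}| = 0.00046825 < 3e-3

k = 3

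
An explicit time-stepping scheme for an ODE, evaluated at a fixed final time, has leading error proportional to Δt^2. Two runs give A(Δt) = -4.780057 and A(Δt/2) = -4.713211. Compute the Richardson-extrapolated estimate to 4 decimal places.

-4.6909

Extrapolated value = (4·A(Δt/2) − A(Δt)) / (4 − 1)
= (4·(-4.713211) − (-4.780057)) / 3
= -14.072787 / 3 = -4.690929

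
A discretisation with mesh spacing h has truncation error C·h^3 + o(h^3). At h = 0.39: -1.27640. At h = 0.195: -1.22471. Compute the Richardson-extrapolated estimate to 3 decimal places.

The leading error scales as h^3; refining by a factor of 2 reduces it by 2^3 = 8.
Extrapolated value = (8·A(h/2) − A(h)) / (8 − 1)
= (8·(-1.22471) − (-1.27640)) / 7
= -8.52128 / 7 = -1.21733

-1.217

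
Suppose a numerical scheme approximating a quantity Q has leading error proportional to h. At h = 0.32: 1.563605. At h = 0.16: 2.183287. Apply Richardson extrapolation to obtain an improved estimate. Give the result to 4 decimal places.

2.8030

The leading error scales as h; refining by a factor of 2 reduces it by 2^1 = 2.
Extrapolated value = (2·A(h/2) − A(h)) / (2 − 1)
= (2·2.183287 − 1.563605) / 1
= 2.802969 / 1 = 2.802969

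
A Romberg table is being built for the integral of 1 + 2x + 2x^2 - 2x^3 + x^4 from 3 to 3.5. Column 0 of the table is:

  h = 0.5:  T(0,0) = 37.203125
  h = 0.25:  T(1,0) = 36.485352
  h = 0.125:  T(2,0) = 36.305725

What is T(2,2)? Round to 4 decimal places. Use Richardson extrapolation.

36.2458

Richardson extrapolation on the trapezoidal column (denominator 4−1=3):
T(1,1) = (4·36.485352 − 37.203125) / 3 = 36.246094
T(2,1) = (4·36.305725 − 36.485352) / 3 = 36.245849
T(2,2) = (16·36.245849 − 36.246094) / 15 = 36.245833
(Column j=1 coincides with Simpson's rule on the same nodes.)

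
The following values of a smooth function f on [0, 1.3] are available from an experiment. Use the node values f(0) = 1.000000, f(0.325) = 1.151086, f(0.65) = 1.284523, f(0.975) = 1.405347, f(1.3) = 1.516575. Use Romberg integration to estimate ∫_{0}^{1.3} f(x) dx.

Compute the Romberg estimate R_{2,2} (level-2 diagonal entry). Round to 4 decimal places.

R_{0,0} (trapezoid, 1 panel, h=1.3000): 1.635774
R_{1,0} (trapezoid, 2 panels, h=0.6500): 1.652827
R_{2,0} (trapezoid, 4 panels, h=0.3250): 1.657254
R_{1,1} = 1.652827 + (1.652827 − 1.635774)/3 = 1.658511
R_{2,1} = 1.657254 + (1.657254 − 1.652827)/3 = 1.658730
R_{2,2} = 1.658730 + (1.658730 − 1.658511)/15 = 1.658745

1.6587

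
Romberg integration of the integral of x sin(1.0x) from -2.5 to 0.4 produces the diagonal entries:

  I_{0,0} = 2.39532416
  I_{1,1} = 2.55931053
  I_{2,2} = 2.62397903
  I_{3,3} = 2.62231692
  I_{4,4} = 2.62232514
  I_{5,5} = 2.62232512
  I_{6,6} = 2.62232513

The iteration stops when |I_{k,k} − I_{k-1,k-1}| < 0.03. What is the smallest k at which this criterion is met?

k = 3

|I_{1,1} − I_{0,0}| = 0.16398637 ≥ 0.03
|I_{2,2} − I_{1,1}| = 0.06466850 ≥ 0.03
|I_{3,3} − I_{2,2}| = 0.00166211 < 0.03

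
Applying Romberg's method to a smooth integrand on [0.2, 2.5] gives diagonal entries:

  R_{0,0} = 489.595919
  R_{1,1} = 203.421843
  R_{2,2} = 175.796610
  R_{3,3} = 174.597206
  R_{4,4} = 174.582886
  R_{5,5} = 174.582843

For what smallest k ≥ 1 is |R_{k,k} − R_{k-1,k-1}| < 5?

k = 3

|R_{1,1} − R_{0,0}| = 286.174076 ≥ 5
|R_{2,2} − R_{1,1}| = 27.625233 ≥ 5
|R_{3,3} − R_{2,2}| = 1.199404 < 5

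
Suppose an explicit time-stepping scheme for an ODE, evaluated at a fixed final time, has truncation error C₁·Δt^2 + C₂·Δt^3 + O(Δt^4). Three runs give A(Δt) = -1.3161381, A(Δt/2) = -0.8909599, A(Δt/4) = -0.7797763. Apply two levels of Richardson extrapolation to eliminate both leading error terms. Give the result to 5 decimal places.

First eliminate the Δt^2 term (factor 2^2 = 4):
  B₁ = (4·(-0.8909599) − (-1.3161381))/3 = -0.7492338
  B₂ = (4·(-0.7797763) − (-0.8909599))/3 = -0.7427151
Then eliminate the Δt^3 term (factor 2^3 = 8):
  (8·(-0.7427151) − (-0.7492338))/7 = -0.7417839

-0.74178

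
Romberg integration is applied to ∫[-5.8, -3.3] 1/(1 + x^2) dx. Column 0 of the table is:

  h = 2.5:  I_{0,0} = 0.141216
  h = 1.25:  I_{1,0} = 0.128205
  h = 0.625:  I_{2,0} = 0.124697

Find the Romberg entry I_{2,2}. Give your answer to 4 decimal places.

Richardson extrapolation on the trapezoidal column (denominator 4−1=3):
I_{1,1} = 0.128205 + (0.128205 − 0.141216)/3 = 0.123868
I_{2,1} = (4·0.124697 − 0.128205) / 3 = 0.123528
I_{2,2} = (16·0.123528 − 0.123868) / 15 = 0.123505
(Column j=1 coincides with Simpson's rule on the same nodes.)

0.1235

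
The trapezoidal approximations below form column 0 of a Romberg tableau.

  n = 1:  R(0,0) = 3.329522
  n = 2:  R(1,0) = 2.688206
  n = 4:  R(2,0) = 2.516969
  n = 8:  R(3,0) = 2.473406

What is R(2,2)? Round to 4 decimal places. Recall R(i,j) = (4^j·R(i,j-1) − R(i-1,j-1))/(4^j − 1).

2.4589

Richardson extrapolation on the trapezoidal column (denominator 4−1=3):
R(1,1) = 2.688206 + (2.688206 − 3.329522)/3 = 2.474434
R(2,1) = (4·2.516969 − 2.688206) / 3 = 2.459890
R(2,2) = 2.459890 + (2.459890 − 2.474434)/15 = 2.458920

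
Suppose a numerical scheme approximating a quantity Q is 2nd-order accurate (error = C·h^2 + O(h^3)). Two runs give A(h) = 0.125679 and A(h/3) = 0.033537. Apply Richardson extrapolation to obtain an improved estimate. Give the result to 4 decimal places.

The leading error scales as h^2; refining by a factor of 3 reduces it by 3^2 = 9.
Extrapolated value = (9·A(h/3) − A(h)) / (9 − 1)
= (9·0.033537 − 0.125679) / 8
= 0.176154 / 8 = 0.022019

0.0220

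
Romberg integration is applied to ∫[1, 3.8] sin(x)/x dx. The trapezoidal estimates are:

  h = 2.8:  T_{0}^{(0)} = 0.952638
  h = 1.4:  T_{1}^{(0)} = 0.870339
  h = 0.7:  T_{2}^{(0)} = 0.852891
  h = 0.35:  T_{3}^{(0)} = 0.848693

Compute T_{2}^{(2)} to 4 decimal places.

0.8474

T_{1}^{(1)} = 0.870339 + (0.870339 − 0.952638)/3 = 0.842906
T_{2}^{(1)} = (4·0.852891 − 0.870339) / 3 = 0.847075
T_{2}^{(2)} = (16·0.847075 − 0.842906) / 15 = 0.847353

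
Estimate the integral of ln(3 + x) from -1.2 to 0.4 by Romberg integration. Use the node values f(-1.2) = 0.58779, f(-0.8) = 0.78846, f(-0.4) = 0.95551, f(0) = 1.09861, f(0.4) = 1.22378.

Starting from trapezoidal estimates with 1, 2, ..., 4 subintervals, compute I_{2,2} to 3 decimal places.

I_{0,0} (trapezoid, 1 panel, h=1.6000): 1.44926
I_{1,0} (trapezoid, 2 panels, h=0.8000): 1.48904
I_{2,0} (trapezoid, 4 panels, h=0.4000): 1.49935
I_{1,1} = 1.48904 + (1.48904 − 1.44926)/3 = 1.50230
I_{2,1} = 1.49935 + (1.49935 − 1.48904)/3 = 1.50279
I_{2,2} = 1.50279 + (1.50279 − 1.50230)/15 = 1.50282

1.503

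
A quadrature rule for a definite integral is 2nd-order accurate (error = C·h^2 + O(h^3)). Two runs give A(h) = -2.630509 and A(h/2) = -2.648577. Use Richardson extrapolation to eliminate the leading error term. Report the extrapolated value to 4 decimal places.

Extrapolated value = (4·A(h/2) − A(h)) / (4 − 1)
= (4·(-2.648577) − (-2.630509)) / 3
= -7.963799 / 3 = -2.654600

-2.6546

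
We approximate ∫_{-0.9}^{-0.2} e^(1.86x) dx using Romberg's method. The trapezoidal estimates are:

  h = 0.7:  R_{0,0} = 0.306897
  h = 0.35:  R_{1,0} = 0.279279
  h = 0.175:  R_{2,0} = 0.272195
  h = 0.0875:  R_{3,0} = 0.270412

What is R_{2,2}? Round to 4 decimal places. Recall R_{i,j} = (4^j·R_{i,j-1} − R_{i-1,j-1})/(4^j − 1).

0.2698

Richardson extrapolation on the trapezoidal column (denominator 4−1=3):
R_{1,1} = 0.279279 + (0.279279 − 0.306897)/3 = 0.270073
R_{2,1} = (4·0.272195 − 0.279279) / 3 = 0.269834
R_{2,2} = 0.269834 + (0.269834 − 0.270073)/15 = 0.269818
(Column j=1 coincides with Simpson's rule on the same nodes.)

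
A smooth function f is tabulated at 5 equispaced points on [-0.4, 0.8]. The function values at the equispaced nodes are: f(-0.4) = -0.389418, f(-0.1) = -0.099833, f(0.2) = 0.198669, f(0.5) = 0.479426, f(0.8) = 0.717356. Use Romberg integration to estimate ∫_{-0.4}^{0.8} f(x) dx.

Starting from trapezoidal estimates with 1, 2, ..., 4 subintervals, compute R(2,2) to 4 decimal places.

R(0,0) (trapezoid, 1 panel, h=1.2000): 0.196763
R(1,0) (trapezoid, 2 panels, h=0.6000): 0.217583
R(2,0) (trapezoid, 4 panels, h=0.3000): 0.222669
R(1,1) = 0.217583 + (0.217583 − 0.196763)/3 = 0.224523
R(2,1) = 0.222669 + (0.222669 − 0.217583)/3 = 0.224364
R(2,2) = 0.224364 + (0.224364 − 0.224523)/15 = 0.224353

0.2244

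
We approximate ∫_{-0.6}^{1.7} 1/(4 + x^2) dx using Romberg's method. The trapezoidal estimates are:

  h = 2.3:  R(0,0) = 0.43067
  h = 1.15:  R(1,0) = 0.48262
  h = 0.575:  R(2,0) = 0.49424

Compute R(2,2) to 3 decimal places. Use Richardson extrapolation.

Richardson extrapolation on the trapezoidal column (denominator 4−1=3):
R(1,1) = 0.48262 + (0.48262 − 0.43067)/3 = 0.49994
R(2,1) = (4·0.49424 − 0.48262) / 3 = 0.49811
R(2,2) = (16·0.49811 − 0.49994) / 15 = 0.49799

0.498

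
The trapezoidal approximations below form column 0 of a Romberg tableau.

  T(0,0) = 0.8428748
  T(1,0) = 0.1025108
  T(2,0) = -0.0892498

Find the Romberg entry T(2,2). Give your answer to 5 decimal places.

Richardson extrapolation on the trapezoidal column (denominator 4−1=3):
T(1,1) = (4·0.1025108 − 0.8428748) / 3 = -0.1442772
T(2,1) = -0.0892498 + (-0.0892498 − 0.1025108)/3 = -0.1531700
T(2,2) = (16·(-0.1531700) − (-0.1442772)) / 15 = -0.1537629
(Column j=1 coincides with Simpson's rule on the same nodes.)

-0.15376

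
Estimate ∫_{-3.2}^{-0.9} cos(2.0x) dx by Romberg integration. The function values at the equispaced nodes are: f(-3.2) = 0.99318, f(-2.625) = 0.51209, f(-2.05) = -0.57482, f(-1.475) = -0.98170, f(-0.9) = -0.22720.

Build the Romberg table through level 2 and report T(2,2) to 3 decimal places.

-0.423

T(0,0) (trapezoid, 1 panel, h=2.3000): 0.88088
T(1,0) (trapezoid, 2 panels, h=1.1500): -0.22060
T(2,0) (trapezoid, 4 panels, h=0.5750): -0.38033
T(1,1) = -0.22060 + (-0.22060 − 0.88088)/3 = -0.58776
T(2,1) = -0.38033 + (-0.38033 − (-0.22060))/3 = -0.43357
T(2,2) = -0.43357 + (-0.43357 − (-0.58776))/15 = -0.42329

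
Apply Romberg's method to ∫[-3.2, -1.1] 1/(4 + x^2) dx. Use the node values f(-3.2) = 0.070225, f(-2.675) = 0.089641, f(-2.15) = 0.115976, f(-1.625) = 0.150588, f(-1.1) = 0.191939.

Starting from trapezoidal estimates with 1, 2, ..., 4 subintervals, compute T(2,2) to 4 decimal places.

T(0,0) (trapezoid, 1 panel, h=2.1000): 0.275272
T(1,0) (trapezoid, 2 panels, h=1.0500): 0.259411
T(2,0) (trapezoid, 4 panels, h=0.5250): 0.255826
T(1,1) = 0.259411 + (0.259411 − 0.275272)/3 = 0.254124
T(2,1) = 0.255826 + (0.255826 − 0.259411)/3 = 0.254631
T(2,2) = 0.254631 + (0.254631 − 0.254124)/15 = 0.254665

0.2547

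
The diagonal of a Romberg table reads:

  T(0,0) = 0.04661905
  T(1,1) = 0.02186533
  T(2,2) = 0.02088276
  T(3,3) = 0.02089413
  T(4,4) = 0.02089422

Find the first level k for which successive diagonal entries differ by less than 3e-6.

k = 4

|T(1,1) − T(0,0)| = 0.02475372 ≥ 3e-6
|T(2,2) − T(1,1)| = 0.00098257 ≥ 3e-6
|T(3,3) − T(2,2)| = 0.00001137 ≥ 3e-6
|T(4,4) − T(3,3)| = 0.00000009 < 3e-6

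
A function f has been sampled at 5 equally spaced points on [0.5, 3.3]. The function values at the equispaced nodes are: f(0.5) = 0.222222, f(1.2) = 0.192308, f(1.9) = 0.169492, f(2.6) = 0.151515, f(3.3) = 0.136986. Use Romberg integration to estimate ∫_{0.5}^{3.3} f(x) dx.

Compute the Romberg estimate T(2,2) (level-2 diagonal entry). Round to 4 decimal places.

T(0,0) (trapezoid, 1 panel, h=2.8000): 0.502891
T(1,0) (trapezoid, 2 panels, h=1.4000): 0.488734
T(2,0) (trapezoid, 4 panels, h=0.7000): 0.485043
T(1,1) = 0.488734 + (0.488734 − 0.502891)/3 = 0.484015
T(2,1) = 0.485043 + (0.485043 − 0.488734)/3 = 0.483813
T(2,2) = 0.483813 + (0.483813 − 0.484015)/15 = 0.483800

0.4838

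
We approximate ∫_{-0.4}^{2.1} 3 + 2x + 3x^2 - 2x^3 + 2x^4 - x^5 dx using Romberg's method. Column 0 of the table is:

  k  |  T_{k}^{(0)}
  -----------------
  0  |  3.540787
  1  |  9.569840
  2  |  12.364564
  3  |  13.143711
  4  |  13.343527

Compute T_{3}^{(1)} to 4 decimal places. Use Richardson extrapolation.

13.4034

Richardson extrapolation on the trapezoidal column (denominator 4−1=3):
T_{3}^{(1)} = 13.143711 + (13.143711 − 12.364564)/3 = 13.403427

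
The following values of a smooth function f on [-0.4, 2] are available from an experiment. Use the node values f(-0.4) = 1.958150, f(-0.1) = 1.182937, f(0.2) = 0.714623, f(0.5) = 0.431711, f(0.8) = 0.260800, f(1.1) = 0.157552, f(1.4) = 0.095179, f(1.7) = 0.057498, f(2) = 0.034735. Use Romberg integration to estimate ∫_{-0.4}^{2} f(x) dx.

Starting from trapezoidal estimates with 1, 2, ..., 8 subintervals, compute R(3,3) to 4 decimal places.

1.1449

R(0,0) (trapezoid, 1 panel, h=2.4000): 2.391462
R(1,0) (trapezoid, 2 panels, h=1.2000): 1.508691
R(2,0) (trapezoid, 4 panels, h=0.6000): 1.240227
R(3,0) (trapezoid, 8 panels, h=0.3000): 1.169023
R(1,1) = 1.508691 + (1.508691 − 2.391462)/3 = 1.214434
R(2,1) = 1.240227 + (1.240227 − 1.508691)/3 = 1.150739
R(3,1) = 1.169023 + (1.169023 − 1.240227)/3 = 1.145288
R(2,2) = 1.150739 + (1.150739 − 1.214434)/15 = 1.146493
R(3,2) = 1.145288 + (1.145288 − 1.150739)/15 = 1.144925
R(3,3) = 1.144925 + (1.144925 − 1.146493)/63 = 1.144900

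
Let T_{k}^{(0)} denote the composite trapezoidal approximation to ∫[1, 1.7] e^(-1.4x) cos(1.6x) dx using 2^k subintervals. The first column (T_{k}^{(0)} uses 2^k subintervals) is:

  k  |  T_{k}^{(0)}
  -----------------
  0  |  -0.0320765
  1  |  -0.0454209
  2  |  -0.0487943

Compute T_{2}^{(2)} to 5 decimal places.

-0.04992

Richardson extrapolation on the trapezoidal column (denominator 4−1=3):
T_{1}^{(1)} = (4·(-0.0454209) − (-0.0320765)) / 3 = -0.0498690
T_{2}^{(1)} = -0.0487943 + (-0.0487943 − (-0.0454209))/3 = -0.0499188
T_{2}^{(2)} = -0.0499188 + (-0.0499188 − (-0.0498690))/15 = -0.0499221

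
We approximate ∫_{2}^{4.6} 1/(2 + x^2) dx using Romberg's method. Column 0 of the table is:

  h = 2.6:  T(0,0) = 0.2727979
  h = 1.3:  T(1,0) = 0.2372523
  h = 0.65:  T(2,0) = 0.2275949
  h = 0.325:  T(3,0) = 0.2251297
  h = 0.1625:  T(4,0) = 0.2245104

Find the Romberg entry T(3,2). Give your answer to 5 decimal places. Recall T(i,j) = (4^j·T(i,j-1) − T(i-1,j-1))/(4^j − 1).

0.22430

T(2,1) = (4·0.2275949 − 0.2372523) / 3 = 0.2243758
T(3,1) = (4·0.2251297 − 0.2275949) / 3 = 0.2243080
T(3,2) = (16·0.2243080 − 0.2243758) / 15 = 0.2243035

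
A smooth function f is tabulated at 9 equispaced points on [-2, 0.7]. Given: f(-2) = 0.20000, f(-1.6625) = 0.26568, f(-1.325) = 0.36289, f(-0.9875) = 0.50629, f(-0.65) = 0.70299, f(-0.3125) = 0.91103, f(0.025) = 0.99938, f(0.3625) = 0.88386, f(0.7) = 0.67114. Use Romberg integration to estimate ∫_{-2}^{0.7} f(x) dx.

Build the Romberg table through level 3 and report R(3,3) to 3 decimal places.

1.716

R(0,0) (trapezoid, 1 panel, h=2.7000): 1.17604
R(1,0) (trapezoid, 2 panels, h=1.3500): 1.53706
R(2,0) (trapezoid, 4 panels, h=0.6750): 1.68806
R(3,0) (trapezoid, 8 panels, h=0.3375): 1.71035
R(1,1) = 1.53706 + (1.53706 − 1.17604)/3 = 1.65740
R(2,1) = 1.68806 + (1.68806 − 1.53706)/3 = 1.73839
R(3,1) = 1.71035 + (1.71035 − 1.68806)/3 = 1.71778
R(2,2) = 1.73839 + (1.73839 − 1.65740)/15 = 1.74379
R(3,2) = 1.71778 + (1.71778 − 1.73839)/15 = 1.71641
R(3,3) = 1.71641 + (1.71641 − 1.74379)/63 = 1.71598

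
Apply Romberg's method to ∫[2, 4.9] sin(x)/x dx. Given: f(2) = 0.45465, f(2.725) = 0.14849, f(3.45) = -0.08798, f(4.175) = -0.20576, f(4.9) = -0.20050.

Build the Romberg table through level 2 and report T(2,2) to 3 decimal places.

-0.036

T(0,0) (trapezoid, 1 panel, h=2.9000): 0.36852
T(1,0) (trapezoid, 2 panels, h=1.4500): 0.05669
T(2,0) (trapezoid, 4 panels, h=0.7250): -0.01318
T(1,1) = 0.05669 + (0.05669 − 0.36852)/3 = -0.04725
T(2,1) = -0.01318 + (-0.01318 − 0.05669)/3 = -0.03647
T(2,2) = -0.03647 + (-0.03647 − (-0.04725))/15 = -0.03575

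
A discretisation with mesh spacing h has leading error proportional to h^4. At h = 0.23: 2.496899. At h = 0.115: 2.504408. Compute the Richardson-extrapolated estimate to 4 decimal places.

Extrapolated value = (16·A(h/2) − A(h)) / (16 − 1)
= (16·2.504408 − 2.496899) / 15
= 37.573629 / 15 = 2.504909

2.5049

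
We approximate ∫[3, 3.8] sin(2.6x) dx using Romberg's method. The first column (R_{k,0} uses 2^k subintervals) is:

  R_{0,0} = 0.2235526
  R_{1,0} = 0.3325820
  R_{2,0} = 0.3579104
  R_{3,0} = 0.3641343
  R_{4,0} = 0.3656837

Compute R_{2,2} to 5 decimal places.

Richardson extrapolation on the trapezoidal column (denominator 4−1=3):
R_{1,1} = (4·0.3325820 − 0.2235526) / 3 = 0.3689251
R_{2,1} = (4·0.3579104 − 0.3325820) / 3 = 0.3663532
R_{2,2} = (16·0.3663532 − 0.3689251) / 15 = 0.3661817

0.36618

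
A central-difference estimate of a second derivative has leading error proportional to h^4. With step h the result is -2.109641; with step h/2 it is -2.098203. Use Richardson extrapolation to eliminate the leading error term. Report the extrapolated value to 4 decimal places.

-2.0974

Extrapolated value = (16·A(h/2) − A(h)) / (16 − 1)
= (16·(-2.098203) − (-2.109641)) / 15
= -31.461607 / 15 = -2.097440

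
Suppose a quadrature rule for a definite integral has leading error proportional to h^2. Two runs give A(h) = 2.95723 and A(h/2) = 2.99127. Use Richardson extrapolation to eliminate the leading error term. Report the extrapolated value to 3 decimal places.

3.003

The leading error scales as h^2; refining by a factor of 2 reduces it by 2^2 = 4.
Extrapolated value = (4·A(h/2) − A(h)) / (4 − 1)
= (4·2.99127 − 2.95723) / 3
= 9.00785 / 3 = 3.00262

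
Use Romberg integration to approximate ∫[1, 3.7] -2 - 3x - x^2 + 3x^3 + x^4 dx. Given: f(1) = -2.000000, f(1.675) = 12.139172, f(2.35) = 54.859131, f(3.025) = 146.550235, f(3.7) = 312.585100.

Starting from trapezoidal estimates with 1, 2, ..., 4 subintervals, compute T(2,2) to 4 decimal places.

T(0,0) (trapezoid, 1 panel, h=2.7000): 419.289885
T(1,0) (trapezoid, 2 panels, h=1.3500): 283.704769
T(2,0) (trapezoid, 4 panels, h=0.6750): 248.967734
T(1,1) = 283.704769 + (283.704769 − 419.289885)/3 = 238.509730
T(2,1) = 248.967734 + (248.967734 − 283.704769)/3 = 237.388722
T(2,2) = 237.388722 + (237.388722 − 238.509730)/15 = 237.313988

237.3140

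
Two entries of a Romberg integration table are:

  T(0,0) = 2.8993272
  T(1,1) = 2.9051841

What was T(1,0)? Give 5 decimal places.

From T(1,1) = (4·T(1,0) − T(0,0))/3, solve for T(1,0):
4·T(1,0) = 3·2.9051841 + 2.8993272 = 11.6148795
T(1,0) = 2.9037199

2.90372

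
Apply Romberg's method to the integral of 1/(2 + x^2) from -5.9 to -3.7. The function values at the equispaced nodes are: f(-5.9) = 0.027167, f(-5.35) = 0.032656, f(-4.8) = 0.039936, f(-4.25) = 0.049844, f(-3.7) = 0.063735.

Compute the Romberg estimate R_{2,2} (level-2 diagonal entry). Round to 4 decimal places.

0.0918

R_{0,0} (trapezoid, 1 panel, h=2.2000): 0.099992
R_{1,0} (trapezoid, 2 panels, h=1.1000): 0.093926
R_{2,0} (trapezoid, 4 panels, h=0.5500): 0.092338
R_{1,1} = 0.093926 + (0.093926 − 0.099992)/3 = 0.091904
R_{2,1} = 0.092338 + (0.092338 − 0.093926)/3 = 0.091809
R_{2,2} = 0.091809 + (0.091809 − 0.091904)/15 = 0.091803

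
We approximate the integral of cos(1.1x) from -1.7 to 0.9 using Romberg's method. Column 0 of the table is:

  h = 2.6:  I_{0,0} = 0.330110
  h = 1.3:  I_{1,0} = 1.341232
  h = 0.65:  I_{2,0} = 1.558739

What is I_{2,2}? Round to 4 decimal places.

I_{1,1} = 1.341232 + (1.341232 − 0.330110)/3 = 1.678273
I_{2,1} = 1.558739 + (1.558739 − 1.341232)/3 = 1.631241
I_{2,2} = 1.631241 + (1.631241 − 1.678273)/15 = 1.628106

1.6281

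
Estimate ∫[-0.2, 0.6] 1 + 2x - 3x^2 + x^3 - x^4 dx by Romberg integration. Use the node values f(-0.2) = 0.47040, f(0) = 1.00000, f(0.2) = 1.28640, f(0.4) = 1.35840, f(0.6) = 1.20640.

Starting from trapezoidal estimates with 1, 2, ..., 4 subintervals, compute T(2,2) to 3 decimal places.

0.912

T(0,0) (trapezoid, 1 panel, h=0.8000): 0.67072
T(1,0) (trapezoid, 2 panels, h=0.4000): 0.84992
T(2,0) (trapezoid, 4 panels, h=0.2000): 0.89664
T(1,1) = 0.84992 + (0.84992 − 0.67072)/3 = 0.90965
T(2,1) = 0.89664 + (0.89664 − 0.84992)/3 = 0.91221
T(2,2) = 0.91221 + (0.91221 − 0.90965)/15 = 0.91238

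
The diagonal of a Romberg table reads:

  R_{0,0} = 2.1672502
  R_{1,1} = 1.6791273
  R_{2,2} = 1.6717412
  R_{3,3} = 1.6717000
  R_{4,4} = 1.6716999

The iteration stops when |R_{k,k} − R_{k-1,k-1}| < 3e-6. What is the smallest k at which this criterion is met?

k = 4

|R_{1,1} − R_{0,0}| = 0.4881229 ≥ 3e-6
|R_{2,2} − R_{1,1}| = 0.0073861 ≥ 3e-6
|R_{3,3} − R_{2,2}| = 0.0000412 ≥ 3e-6
|R_{4,4} − R_{3,3}| = 0.0000001 < 3e-6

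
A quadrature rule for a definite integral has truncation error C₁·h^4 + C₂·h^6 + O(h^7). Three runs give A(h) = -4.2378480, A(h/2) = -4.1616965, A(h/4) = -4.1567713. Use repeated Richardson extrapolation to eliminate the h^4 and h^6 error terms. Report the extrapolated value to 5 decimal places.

-4.15644

First eliminate the h^4 term (factor 2^4 = 16):
  B₁ = (16·(-4.1616965) − (-4.2378480))/15 = -4.1566197
  B₂ = (16·(-4.1567713) − (-4.1616965))/15 = -4.1564430
Then eliminate the h^6 term (factor 2^6 = 64):
  (64·(-4.1564430) − (-4.1566197))/63 = -4.1564402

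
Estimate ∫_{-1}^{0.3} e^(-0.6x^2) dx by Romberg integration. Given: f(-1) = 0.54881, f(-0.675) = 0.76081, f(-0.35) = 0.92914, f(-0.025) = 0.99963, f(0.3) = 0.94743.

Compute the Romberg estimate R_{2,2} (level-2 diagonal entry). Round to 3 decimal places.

1.126

R_{0,0} (trapezoid, 1 panel, h=1.3000): 0.97256
R_{1,0} (trapezoid, 2 panels, h=0.6500): 1.09022
R_{2,0} (trapezoid, 4 panels, h=0.3250): 1.11725
R_{1,1} = 1.09022 + (1.09022 − 0.97256)/3 = 1.12944
R_{2,1} = 1.11725 + (1.11725 − 1.09022)/3 = 1.12626
R_{2,2} = 1.12626 + (1.12626 − 1.12944)/15 = 1.12605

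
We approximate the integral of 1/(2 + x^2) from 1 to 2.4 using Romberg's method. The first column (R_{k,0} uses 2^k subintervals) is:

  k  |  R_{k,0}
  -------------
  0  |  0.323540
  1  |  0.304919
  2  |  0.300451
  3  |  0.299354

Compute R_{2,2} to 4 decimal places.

0.2990

Richardson extrapolation on the trapezoidal column (denominator 4−1=3):
R_{1,1} = 0.304919 + (0.304919 − 0.323540)/3 = 0.298712
R_{2,1} = (4·0.300451 − 0.304919) / 3 = 0.298962
R_{2,2} = 0.298962 + (0.298962 − 0.298712)/15 = 0.298979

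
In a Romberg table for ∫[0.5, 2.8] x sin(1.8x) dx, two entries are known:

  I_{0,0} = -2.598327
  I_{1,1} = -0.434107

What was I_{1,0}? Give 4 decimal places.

From I_{1,1} = (4·I_{1,0} − I_{0,0})/3, solve for I_{1,0}:
4·I_{1,0} = 3·(-0.434107) + (-2.598327) = -3.900648
I_{1,0} = -0.975162

-0.9752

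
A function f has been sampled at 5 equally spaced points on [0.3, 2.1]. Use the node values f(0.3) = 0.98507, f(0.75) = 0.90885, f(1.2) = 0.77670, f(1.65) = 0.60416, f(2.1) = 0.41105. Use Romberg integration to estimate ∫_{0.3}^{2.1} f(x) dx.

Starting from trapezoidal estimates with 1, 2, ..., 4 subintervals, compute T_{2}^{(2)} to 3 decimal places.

1.350

T_{0}^{(0)} (trapezoid, 1 panel, h=1.8000): 1.25651
T_{1}^{(0)} (trapezoid, 2 panels, h=0.9000): 1.32728
T_{2}^{(0)} (trapezoid, 4 panels, h=0.4500): 1.34450
T_{1}^{(1)} = 1.32728 + (1.32728 − 1.25651)/3 = 1.35087
T_{2}^{(1)} = 1.34450 + (1.34450 − 1.32728)/3 = 1.35024
T_{2}^{(2)} = 1.35024 + (1.35024 − 1.35087)/15 = 1.35020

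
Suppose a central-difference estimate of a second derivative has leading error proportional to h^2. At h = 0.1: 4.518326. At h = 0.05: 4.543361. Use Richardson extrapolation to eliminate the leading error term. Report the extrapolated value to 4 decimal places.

4.5517

The leading error scales as h^2; refining by a factor of 2 reduces it by 2^2 = 4.
Extrapolated value = (4·A(h/2) − A(h)) / (4 − 1)
= (4·4.543361 − 4.518326) / 3
= 13.655118 / 3 = 4.551706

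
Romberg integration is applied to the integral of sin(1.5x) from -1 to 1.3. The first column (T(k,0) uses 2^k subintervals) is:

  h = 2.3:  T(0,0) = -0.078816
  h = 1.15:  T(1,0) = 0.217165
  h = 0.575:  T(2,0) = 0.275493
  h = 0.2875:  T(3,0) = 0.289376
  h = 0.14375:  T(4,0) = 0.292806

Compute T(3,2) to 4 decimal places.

Richardson extrapolation on the trapezoidal column (denominator 4−1=3):
T(2,1) = 0.275493 + (0.275493 − 0.217165)/3 = 0.294936
T(3,1) = 0.289376 + (0.289376 − 0.275493)/3 = 0.294004
T(3,2) = (16·0.294004 − 0.294936) / 15 = 0.293942

0.2939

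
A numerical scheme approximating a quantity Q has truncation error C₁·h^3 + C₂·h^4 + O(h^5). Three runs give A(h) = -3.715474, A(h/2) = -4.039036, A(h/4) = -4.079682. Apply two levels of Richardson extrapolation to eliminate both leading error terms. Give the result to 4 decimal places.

First eliminate the h^3 term (factor 2^3 = 8):
  B₁ = (8·(-4.039036) − (-3.715474))/7 = -4.085259
  B₂ = (8·(-4.079682) − (-4.039036))/7 = -4.085489
Then eliminate the h^4 term (factor 2^4 = 16):
  (16·(-4.085489) − (-4.085259))/15 = -4.085504

-4.0855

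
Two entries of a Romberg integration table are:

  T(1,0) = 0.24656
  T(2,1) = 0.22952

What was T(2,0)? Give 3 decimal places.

From T(2,1) = (4·T(2,0) − T(1,0))/3, solve for T(2,0):
4·T(2,0) = 3·0.22952 + 0.24656 = 0.93512
T(2,0) = 0.23378

0.234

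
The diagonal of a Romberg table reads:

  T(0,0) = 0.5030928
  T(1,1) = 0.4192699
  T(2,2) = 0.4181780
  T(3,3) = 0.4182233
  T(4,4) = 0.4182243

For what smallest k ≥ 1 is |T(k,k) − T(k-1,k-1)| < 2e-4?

k = 3

|T(1,1) − T(0,0)| = 0.0838229 ≥ 2e-4
|T(2,2) − T(1,1)| = 0.0010919 ≥ 2e-4
|T(3,3) − T(2,2)| = 0.0000453 < 2e-4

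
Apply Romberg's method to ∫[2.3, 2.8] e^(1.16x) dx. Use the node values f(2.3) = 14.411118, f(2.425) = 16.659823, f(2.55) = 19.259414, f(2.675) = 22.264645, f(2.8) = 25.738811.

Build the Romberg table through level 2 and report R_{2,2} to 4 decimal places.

R_{0,0} (trapezoid, 1 panel, h=0.5000): 10.037482
R_{1,0} (trapezoid, 2 panels, h=0.2500): 9.833595
R_{2,0} (trapezoid, 4 panels, h=0.1250): 9.782356
R_{1,1} = 9.833595 + (9.833595 − 10.037482)/3 = 9.765633
R_{2,1} = 9.782356 + (9.782356 − 9.833595)/3 = 9.765276
R_{2,2} = 9.765276 + (9.765276 − 9.765633)/15 = 9.765252

9.7653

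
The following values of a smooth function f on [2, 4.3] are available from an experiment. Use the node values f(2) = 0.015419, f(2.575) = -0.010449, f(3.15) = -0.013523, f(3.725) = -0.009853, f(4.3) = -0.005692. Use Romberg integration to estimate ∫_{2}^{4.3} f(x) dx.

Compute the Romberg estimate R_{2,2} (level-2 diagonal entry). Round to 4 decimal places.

R_{0,0} (trapezoid, 1 panel, h=2.3000): 0.011186
R_{1,0} (trapezoid, 2 panels, h=1.1500): -0.009958
R_{2,0} (trapezoid, 4 panels, h=0.5750): -0.016653
R_{1,1} = -0.009958 + (-0.009958 − 0.011186)/3 = -0.017006
R_{2,1} = -0.016653 + (-0.016653 − (-0.009958))/3 = -0.018885
R_{2,2} = -0.018885 + (-0.018885 − (-0.017006))/15 = -0.019010

-0.0190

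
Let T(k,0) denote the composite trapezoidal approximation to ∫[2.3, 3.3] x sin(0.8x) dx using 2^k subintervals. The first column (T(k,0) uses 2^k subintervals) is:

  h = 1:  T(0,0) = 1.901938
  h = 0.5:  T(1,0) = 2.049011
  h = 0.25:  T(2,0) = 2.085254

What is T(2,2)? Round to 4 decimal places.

Richardson extrapolation on the trapezoidal column (denominator 4−1=3):
T(1,1) = 2.049011 + (2.049011 − 1.901938)/3 = 2.098035
T(2,1) = 2.085254 + (2.085254 − 2.049011)/3 = 2.097335
T(2,2) = 2.097335 + (2.097335 − 2.098035)/15 = 2.097288

2.0973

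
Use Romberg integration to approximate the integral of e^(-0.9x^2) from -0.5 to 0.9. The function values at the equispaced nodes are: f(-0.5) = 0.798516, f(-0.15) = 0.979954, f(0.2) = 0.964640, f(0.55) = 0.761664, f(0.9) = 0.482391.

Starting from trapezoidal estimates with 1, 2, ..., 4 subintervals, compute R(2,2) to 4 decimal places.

1.1865

R(0,0) (trapezoid, 1 panel, h=1.4000): 0.896635
R(1,0) (trapezoid, 2 panels, h=0.7000): 1.123565
R(2,0) (trapezoid, 4 panels, h=0.3500): 1.171349
R(1,1) = 1.123565 + (1.123565 − 0.896635)/3 = 1.199208
R(2,1) = 1.171349 + (1.171349 − 1.123565)/3 = 1.187277
R(2,2) = 1.187277 + (1.187277 − 1.199208)/15 = 1.186482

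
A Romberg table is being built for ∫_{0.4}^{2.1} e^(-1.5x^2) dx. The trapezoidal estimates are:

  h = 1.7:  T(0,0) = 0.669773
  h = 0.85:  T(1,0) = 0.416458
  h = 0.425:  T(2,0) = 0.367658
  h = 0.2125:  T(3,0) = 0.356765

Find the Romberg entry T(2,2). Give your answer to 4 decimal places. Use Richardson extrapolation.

0.3527

Richardson extrapolation on the trapezoidal column (denominator 4−1=3):
T(1,1) = (4·0.416458 − 0.669773) / 3 = 0.332020
T(2,1) = (4·0.367658 − 0.416458) / 3 = 0.351391
T(2,2) = (16·0.351391 − 0.332020) / 15 = 0.352682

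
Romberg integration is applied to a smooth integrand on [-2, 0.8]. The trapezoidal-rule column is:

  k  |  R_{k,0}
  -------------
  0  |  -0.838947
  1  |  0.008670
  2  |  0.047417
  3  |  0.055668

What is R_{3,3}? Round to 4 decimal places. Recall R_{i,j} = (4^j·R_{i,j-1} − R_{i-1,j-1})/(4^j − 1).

R_{1,1} = (4·0.008670 − (-0.838947)) / 3 = 0.291209
R_{2,1} = 0.047417 + (0.047417 − 0.008670)/3 = 0.060333
R_{3,1} = (4·0.055668 − 0.047417) / 3 = 0.058418
R_{2,2} = 0.060333 + (0.060333 − 0.291209)/15 = 0.044941
R_{3,2} = 0.058418 + (0.058418 − 0.060333)/15 = 0.058290
R_{3,3} = 0.058290 + (0.058290 − 0.044941)/63 = 0.058502
(Column j=1 coincides with Simpson's rule on the same nodes.)

0.0585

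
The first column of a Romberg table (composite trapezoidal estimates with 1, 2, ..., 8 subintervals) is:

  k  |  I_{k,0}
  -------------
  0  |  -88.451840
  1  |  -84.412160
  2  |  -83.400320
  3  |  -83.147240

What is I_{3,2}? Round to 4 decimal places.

I_{2,1} = -83.400320 + (-83.400320 − (-84.412160))/3 = -83.063040
I_{3,1} = -83.147240 + (-83.147240 − (-83.400320))/3 = -83.062880
I_{3,2} = -83.062880 + (-83.062880 − (-83.063040))/15 = -83.062869

-83.0629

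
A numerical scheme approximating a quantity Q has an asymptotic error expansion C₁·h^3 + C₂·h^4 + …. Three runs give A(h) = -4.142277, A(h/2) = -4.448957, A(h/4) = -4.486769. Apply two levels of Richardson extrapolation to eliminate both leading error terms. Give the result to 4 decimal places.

First eliminate the h^3 term (factor 2^3 = 8):
  B₁ = (8·(-4.448957) − (-4.142277))/7 = -4.492768
  B₂ = (8·(-4.486769) − (-4.448957))/7 = -4.492171
Then eliminate the h^4 term (factor 2^4 = 16):
  (16·(-4.492171) − (-4.492768))/15 = -4.492131

-4.4921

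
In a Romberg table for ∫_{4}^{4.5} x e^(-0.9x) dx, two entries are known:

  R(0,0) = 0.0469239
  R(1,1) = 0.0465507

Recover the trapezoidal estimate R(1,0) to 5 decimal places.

0.04664

From R(1,1) = (4·R(1,0) − R(0,0))/3, solve for R(1,0):
4·R(1,0) = 3·0.0465507 + 0.0469239 = 0.1865760
R(1,0) = 0.0466440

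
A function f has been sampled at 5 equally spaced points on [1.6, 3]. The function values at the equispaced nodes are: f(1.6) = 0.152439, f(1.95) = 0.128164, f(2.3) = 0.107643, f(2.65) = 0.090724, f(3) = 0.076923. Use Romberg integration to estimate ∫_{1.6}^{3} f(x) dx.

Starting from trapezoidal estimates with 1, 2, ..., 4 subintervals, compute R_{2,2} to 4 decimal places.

0.1540

R_{0,0} (trapezoid, 1 panel, h=1.4000): 0.160553
R_{1,0} (trapezoid, 2 panels, h=0.7000): 0.155627
R_{2,0} (trapezoid, 4 panels, h=0.3500): 0.154424
R_{1,1} = 0.155627 + (0.155627 − 0.160553)/3 = 0.153985
R_{2,1} = 0.154424 + (0.154424 − 0.155627)/3 = 0.154023
R_{2,2} = 0.154023 + (0.154023 − 0.153985)/15 = 0.154026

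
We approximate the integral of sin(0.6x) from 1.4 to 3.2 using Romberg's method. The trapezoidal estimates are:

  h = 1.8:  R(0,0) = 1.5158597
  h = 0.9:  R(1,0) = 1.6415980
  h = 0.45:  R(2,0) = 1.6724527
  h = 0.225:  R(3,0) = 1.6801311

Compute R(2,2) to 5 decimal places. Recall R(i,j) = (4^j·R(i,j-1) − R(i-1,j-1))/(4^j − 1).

Richardson extrapolation on the trapezoidal column (denominator 4−1=3):
R(1,1) = 1.6415980 + (1.6415980 − 1.5158597)/3 = 1.6835108
R(2,1) = 1.6724527 + (1.6724527 − 1.6415980)/3 = 1.6827376
R(2,2) = (16·1.6827376 − 1.6835108) / 15 = 1.6826861

1.68269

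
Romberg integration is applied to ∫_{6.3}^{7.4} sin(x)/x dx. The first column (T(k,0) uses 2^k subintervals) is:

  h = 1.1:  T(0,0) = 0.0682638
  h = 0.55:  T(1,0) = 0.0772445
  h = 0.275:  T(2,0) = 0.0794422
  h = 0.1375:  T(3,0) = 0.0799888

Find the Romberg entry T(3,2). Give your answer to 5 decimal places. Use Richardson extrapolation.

Richardson extrapolation on the trapezoidal column (denominator 4−1=3):
T(2,1) = (4·0.0794422 − 0.0772445) / 3 = 0.0801748
T(3,1) = 0.0799888 + (0.0799888 − 0.0794422)/3 = 0.0801710
T(3,2) = (16·0.0801710 − 0.0801748) / 15 = 0.0801707

0.08017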